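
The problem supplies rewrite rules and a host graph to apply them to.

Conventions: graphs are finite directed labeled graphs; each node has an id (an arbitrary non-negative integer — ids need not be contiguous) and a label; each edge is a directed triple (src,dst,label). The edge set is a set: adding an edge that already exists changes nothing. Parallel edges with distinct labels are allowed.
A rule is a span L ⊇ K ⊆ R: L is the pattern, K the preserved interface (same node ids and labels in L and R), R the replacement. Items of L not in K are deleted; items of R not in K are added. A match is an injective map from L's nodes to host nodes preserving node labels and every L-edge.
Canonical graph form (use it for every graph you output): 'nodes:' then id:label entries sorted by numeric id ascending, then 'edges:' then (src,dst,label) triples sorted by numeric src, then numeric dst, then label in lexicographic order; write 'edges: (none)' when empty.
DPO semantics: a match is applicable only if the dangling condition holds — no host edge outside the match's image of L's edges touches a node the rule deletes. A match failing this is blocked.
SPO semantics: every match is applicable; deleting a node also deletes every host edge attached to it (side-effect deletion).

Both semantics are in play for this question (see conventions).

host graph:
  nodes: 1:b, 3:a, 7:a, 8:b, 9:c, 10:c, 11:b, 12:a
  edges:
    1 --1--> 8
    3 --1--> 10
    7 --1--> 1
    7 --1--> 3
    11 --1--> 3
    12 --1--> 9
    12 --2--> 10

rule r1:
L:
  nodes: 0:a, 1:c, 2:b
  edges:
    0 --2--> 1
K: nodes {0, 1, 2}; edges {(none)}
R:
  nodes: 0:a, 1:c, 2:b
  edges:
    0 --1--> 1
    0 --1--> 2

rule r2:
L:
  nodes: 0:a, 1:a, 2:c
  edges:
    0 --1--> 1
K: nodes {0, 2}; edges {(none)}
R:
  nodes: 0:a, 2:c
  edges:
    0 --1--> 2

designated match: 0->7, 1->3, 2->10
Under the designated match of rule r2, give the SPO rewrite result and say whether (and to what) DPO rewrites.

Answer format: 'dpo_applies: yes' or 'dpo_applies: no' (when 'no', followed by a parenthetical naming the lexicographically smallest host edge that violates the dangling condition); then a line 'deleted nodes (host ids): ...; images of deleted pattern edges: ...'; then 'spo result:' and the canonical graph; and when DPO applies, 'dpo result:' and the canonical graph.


dpo_applies: no
(the rule deletes node 3, which keeps host edge (3,10,1) outside the match image — the dangling condition fails, DPO blocks; SPO proceeds and side-deletes such edges)
deleted nodes (host ids): 3; images of deleted pattern edges: (7,3,1)
spo result:
nodes: 1:b, 7:a, 8:b, 9:c, 10:c, 11:b, 12:a
edges: (1,8,1); (7,1,1); (7,10,1); (12,9,1); (12,10,2)


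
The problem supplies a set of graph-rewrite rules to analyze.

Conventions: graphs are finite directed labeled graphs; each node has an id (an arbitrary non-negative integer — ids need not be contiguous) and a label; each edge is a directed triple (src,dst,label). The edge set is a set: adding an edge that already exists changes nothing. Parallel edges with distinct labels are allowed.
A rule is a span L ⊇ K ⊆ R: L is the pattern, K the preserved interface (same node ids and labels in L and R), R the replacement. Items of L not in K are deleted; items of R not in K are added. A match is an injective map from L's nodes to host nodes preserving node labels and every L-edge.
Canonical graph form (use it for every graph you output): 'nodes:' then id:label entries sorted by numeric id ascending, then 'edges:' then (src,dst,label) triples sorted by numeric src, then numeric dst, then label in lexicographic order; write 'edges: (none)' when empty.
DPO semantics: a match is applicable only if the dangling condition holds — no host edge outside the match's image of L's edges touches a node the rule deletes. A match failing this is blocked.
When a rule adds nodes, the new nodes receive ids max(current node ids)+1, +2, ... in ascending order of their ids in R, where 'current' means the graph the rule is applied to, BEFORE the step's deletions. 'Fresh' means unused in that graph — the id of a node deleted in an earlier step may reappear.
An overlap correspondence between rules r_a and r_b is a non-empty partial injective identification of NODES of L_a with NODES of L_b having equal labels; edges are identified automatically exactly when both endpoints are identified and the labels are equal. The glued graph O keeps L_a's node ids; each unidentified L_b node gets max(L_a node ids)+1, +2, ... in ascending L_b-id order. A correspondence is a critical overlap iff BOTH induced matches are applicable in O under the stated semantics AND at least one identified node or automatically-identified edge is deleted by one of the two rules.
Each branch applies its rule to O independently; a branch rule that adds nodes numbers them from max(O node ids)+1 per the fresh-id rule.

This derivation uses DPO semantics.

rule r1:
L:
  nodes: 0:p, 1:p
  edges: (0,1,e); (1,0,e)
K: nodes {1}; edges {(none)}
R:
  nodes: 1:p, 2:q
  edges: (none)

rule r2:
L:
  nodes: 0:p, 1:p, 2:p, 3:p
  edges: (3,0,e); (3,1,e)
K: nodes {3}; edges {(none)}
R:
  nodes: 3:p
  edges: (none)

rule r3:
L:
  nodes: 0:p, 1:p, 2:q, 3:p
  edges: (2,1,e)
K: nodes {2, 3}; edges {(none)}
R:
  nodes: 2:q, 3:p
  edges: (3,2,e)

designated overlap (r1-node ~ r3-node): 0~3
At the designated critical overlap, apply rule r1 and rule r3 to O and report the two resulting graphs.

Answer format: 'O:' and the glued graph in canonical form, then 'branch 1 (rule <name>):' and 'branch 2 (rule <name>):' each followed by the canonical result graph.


O:
nodes: 0:p, 1:p, 2:p, 3:p, 4:q
edges: (0,1,e); (1,0,e); (4,3,e)
branch 1 (rule r1):
nodes: 1:p, 2:p, 3:p, 4:q, 5:q
edges: (4,3,e)
branch 2 (rule r3):
nodes: 0:p, 1:p, 4:q
edges: (0,1,e); (0,4,e); (1,0,e)


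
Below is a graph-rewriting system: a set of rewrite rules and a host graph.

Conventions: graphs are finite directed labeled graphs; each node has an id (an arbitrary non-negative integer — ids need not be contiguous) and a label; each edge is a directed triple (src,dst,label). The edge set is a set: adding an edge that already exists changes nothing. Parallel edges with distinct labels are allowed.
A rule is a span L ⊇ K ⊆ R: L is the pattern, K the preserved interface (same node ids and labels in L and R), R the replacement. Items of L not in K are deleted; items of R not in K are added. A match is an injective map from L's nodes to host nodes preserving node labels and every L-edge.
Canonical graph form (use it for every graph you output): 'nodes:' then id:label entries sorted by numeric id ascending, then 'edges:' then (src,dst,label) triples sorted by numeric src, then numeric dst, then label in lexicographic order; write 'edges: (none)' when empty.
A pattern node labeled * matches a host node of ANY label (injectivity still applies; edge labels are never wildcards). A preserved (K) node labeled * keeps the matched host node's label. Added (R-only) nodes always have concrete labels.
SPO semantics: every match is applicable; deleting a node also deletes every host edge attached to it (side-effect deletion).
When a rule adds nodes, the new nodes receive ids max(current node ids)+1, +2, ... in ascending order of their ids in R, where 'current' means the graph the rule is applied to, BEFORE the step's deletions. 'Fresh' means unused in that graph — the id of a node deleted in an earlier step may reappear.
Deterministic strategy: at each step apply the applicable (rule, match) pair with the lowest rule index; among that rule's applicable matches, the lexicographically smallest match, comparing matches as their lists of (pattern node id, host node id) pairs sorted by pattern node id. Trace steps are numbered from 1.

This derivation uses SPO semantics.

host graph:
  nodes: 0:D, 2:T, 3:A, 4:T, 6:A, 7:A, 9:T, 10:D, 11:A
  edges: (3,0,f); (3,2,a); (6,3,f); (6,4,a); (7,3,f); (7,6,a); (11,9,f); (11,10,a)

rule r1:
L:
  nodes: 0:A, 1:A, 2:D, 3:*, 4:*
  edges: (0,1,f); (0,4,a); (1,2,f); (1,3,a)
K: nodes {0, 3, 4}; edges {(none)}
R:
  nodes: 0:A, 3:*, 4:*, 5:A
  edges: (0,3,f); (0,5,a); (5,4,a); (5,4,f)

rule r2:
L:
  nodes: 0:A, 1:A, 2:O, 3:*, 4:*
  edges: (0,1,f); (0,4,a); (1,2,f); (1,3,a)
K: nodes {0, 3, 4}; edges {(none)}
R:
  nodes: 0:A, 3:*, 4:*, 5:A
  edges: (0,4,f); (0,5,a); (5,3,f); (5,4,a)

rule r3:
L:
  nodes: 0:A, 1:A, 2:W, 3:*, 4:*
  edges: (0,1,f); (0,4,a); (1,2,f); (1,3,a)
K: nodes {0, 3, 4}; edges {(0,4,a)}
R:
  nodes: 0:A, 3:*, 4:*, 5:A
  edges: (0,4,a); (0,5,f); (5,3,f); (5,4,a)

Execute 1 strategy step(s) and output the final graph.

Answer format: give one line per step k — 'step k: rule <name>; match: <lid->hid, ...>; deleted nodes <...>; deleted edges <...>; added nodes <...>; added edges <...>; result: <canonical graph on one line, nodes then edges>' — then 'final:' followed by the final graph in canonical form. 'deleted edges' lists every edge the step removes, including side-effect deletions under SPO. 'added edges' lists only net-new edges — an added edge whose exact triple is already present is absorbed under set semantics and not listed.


step 1: rule r1; match: 0->6, 1->3, 2->0, 3->2, 4->4; deleted nodes 0, 3; deleted edges (3,0,f); (3,2,a); (6,3,f); (6,4,a); (7,3,f); added nodes 12; added edges (6,2,f); (6,12,a); (12,4,a); (12,4,f); result: nodes: 2:T, 4:T, 6:A, 7:A, 9:T, 10:D, 11:A, 12:A edges: (6,2,f); (6,12,a); (7,6,a); (11,9,f); (11,10,a); (12,4,a); (12,4,f)
final:
nodes: 2:T, 4:T, 6:A, 7:A, 9:T, 10:D, 11:A, 12:A
edges: (6,2,f); (6,12,a); (7,6,a); (11,9,f); (11,10,a); (12,4,a); (12,4,f)


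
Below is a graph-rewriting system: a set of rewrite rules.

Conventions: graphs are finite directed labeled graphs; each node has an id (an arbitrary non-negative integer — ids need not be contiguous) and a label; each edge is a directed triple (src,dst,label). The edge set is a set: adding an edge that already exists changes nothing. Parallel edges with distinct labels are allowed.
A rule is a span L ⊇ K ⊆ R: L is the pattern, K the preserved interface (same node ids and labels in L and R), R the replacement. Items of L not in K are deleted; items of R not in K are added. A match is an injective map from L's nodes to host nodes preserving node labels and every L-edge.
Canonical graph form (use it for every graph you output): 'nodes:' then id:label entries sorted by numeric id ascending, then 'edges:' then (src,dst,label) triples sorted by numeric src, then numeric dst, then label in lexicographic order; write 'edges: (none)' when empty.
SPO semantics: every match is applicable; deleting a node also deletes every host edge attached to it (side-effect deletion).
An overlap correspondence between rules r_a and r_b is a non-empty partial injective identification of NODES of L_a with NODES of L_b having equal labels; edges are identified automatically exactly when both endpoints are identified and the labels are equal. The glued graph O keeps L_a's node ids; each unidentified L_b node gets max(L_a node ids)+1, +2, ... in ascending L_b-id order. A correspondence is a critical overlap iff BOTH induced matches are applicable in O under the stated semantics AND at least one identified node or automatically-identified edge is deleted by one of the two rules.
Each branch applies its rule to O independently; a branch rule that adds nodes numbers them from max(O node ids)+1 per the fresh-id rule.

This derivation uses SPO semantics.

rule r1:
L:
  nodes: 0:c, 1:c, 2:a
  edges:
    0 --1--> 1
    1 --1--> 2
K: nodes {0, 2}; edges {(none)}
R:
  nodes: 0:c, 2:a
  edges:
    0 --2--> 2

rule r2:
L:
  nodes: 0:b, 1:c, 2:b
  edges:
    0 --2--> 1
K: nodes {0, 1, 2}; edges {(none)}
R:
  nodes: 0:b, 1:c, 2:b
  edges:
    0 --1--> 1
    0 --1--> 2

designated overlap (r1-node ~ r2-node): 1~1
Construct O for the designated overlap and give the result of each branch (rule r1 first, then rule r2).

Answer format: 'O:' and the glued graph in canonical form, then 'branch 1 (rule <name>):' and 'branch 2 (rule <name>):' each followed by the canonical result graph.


O:
nodes: 0:c, 1:c, 2:a, 3:b, 4:b
edges: (0,1,1); (1,2,1); (3,1,2)
branch 1 (rule r1):
nodes: 0:c, 2:a, 3:b, 4:b
edges: (0,2,2)
branch 2 (rule r2):
nodes: 0:c, 1:c, 2:a, 3:b, 4:b
edges: (0,1,1); (1,2,1); (3,1,1); (3,4,1)


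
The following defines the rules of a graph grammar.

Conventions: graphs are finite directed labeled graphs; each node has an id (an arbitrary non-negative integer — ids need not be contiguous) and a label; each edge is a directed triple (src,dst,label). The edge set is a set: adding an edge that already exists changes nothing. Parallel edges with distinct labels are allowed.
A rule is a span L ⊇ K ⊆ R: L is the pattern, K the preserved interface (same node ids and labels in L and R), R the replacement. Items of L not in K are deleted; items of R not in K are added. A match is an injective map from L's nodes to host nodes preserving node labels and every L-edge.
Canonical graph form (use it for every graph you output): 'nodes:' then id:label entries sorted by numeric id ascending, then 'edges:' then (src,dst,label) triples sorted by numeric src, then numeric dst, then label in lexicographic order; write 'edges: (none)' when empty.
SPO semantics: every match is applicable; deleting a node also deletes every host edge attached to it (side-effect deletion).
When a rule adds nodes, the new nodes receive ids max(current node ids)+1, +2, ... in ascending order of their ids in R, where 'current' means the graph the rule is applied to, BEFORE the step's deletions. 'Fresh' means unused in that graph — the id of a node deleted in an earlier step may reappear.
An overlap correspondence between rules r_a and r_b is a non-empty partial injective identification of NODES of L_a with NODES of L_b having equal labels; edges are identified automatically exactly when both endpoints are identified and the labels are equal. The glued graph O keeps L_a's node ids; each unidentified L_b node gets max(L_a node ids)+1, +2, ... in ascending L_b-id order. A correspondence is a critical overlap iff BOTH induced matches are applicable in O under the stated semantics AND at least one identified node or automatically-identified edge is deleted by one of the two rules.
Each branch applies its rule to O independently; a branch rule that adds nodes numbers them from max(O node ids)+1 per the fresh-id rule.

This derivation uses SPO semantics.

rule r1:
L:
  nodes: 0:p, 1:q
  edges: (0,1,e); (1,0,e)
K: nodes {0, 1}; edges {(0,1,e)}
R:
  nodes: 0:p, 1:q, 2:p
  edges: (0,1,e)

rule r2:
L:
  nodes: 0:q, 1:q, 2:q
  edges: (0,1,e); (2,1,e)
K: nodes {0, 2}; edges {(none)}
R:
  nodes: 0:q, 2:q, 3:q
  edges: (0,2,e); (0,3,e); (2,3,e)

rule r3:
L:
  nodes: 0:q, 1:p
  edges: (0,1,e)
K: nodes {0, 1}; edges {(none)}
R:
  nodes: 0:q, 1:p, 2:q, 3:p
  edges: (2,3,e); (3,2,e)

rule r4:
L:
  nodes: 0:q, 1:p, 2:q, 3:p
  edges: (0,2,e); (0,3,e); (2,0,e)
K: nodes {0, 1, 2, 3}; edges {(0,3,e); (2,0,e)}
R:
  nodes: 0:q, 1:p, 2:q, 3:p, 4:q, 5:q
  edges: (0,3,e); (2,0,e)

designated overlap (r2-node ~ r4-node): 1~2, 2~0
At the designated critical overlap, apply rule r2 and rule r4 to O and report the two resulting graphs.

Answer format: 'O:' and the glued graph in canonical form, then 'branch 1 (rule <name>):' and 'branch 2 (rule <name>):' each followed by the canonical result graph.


O:
nodes: 0:q, 1:q, 2:q, 3:p, 4:p
edges: (0,1,e); (1,2,e); (2,1,e); (2,4,e)
branch 1 (rule r2):
nodes: 0:q, 2:q, 3:p, 4:p, 5:q
edges: (0,2,e); (0,5,e); (2,4,e); (2,5,e)
branch 2 (rule r4):
nodes: 0:q, 1:q, 2:q, 3:p, 4:p, 5:q, 6:q
edges: (0,1,e); (1,2,e); (2,4,e)


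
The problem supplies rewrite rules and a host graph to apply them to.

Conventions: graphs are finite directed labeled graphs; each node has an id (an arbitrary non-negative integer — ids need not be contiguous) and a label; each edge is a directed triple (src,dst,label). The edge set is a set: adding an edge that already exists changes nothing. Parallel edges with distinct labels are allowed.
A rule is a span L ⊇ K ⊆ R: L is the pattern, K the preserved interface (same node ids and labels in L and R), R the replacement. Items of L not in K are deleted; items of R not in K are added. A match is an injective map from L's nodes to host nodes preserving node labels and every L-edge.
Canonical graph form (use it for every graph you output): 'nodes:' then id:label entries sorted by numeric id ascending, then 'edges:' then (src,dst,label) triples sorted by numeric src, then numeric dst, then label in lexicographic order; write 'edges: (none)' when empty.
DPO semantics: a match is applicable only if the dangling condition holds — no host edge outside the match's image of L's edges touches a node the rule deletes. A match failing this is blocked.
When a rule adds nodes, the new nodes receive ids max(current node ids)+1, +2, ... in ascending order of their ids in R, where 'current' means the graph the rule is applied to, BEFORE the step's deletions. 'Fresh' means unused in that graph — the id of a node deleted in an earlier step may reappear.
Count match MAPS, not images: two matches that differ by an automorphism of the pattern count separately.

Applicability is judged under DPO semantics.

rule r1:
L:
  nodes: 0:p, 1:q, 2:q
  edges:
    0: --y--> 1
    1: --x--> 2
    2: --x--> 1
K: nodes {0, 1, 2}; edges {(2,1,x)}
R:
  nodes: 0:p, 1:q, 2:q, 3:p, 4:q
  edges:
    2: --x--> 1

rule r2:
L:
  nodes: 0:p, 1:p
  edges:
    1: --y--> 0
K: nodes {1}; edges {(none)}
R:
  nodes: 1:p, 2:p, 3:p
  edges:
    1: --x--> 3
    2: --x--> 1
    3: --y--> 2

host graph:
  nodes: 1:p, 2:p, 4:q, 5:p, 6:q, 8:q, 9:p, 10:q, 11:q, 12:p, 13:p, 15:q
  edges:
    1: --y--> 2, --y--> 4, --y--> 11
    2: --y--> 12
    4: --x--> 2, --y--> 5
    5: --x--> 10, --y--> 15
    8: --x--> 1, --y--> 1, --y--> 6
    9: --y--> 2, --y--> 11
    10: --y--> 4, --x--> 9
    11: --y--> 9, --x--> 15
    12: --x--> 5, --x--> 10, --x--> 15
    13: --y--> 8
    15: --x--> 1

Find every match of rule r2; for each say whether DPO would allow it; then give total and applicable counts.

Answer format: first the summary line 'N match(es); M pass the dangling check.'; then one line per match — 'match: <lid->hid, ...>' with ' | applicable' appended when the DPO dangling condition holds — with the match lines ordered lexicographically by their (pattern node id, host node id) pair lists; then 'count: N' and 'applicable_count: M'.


3 match(es); 0 pass the dangling check.
match: 0->2, 1->1
match: 0->2, 1->9
match: 0->12, 1->2
count: 3
applicable_count: 0


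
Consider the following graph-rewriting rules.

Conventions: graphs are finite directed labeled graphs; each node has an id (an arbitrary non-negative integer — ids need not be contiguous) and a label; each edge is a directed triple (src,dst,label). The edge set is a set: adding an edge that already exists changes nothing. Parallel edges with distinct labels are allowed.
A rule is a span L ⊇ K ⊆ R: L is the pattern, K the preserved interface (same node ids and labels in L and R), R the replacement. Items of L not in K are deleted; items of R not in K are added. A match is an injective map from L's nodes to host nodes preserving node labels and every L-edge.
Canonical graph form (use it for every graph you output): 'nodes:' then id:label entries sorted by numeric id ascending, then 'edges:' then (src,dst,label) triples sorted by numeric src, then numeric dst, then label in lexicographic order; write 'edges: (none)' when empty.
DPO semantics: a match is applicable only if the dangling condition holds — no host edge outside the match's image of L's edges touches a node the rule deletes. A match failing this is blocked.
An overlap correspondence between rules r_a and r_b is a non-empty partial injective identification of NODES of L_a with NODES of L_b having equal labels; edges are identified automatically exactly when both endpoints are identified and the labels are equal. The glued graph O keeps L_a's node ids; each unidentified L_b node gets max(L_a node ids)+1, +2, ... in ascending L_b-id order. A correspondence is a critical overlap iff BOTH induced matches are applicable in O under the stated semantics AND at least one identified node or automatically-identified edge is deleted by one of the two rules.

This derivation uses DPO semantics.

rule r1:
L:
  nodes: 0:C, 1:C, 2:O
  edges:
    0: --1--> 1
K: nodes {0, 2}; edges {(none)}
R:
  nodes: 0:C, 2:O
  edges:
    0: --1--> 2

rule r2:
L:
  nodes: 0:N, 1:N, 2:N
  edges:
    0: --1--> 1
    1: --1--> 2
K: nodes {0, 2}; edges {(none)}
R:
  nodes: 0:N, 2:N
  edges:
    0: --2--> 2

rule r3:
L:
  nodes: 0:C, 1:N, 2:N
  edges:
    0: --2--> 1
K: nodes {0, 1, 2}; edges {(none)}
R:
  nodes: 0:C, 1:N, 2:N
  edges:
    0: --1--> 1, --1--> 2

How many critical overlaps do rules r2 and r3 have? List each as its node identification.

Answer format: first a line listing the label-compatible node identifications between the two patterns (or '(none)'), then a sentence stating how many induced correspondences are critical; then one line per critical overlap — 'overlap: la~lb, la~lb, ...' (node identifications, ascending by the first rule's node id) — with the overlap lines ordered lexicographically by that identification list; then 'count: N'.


label-compatible node identifications between L(r2) and L(r3): 0~1, 0~2, 1~1, 1~2, 2~1, 2~2
3 of the induced correspondences are critical overlaps of r2 and r3.
overlap: 0~1, 1~2
overlap: 1~2
overlap: 1~2, 2~1
count: 3


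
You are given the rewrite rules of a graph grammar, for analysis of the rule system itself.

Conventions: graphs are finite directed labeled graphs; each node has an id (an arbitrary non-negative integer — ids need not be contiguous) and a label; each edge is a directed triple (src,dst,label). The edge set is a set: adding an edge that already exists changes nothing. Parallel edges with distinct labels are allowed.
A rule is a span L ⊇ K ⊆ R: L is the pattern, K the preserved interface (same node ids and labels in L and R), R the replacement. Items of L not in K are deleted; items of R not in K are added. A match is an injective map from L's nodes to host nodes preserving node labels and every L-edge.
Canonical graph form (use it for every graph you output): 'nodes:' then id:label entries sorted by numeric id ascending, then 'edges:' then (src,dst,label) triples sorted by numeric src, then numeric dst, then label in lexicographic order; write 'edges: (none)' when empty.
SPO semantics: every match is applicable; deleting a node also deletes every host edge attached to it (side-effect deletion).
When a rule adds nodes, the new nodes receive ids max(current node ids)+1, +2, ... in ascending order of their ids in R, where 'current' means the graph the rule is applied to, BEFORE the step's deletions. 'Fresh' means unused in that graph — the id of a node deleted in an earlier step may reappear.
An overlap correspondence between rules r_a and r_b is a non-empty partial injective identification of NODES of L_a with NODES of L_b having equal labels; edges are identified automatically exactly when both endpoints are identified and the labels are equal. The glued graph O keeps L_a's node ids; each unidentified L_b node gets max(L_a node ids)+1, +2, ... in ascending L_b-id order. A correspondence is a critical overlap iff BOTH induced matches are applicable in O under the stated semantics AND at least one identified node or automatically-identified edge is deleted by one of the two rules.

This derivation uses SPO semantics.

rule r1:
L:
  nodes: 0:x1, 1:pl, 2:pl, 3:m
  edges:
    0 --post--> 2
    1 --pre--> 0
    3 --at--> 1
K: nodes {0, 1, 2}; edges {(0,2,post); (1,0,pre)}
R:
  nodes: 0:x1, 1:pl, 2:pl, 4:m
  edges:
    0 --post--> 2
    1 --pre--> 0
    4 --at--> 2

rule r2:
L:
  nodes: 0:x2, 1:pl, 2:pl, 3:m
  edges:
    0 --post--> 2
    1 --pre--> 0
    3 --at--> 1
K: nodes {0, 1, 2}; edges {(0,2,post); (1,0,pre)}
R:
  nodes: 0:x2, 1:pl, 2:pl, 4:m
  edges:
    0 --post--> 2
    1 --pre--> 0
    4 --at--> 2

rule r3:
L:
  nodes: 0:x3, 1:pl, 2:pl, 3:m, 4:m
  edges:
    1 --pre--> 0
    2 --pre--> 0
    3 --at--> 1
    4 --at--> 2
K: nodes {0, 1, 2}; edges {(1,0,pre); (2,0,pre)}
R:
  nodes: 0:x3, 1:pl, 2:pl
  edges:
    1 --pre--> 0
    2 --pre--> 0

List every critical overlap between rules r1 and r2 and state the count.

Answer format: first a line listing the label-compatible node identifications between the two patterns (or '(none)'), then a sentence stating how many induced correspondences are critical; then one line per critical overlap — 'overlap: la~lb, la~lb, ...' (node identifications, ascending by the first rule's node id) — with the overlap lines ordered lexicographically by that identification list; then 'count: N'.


label-compatible node identifications between L(r1) and L(r2): 1~1, 1~2, 2~1, 2~2, 3~3
7 of the induced correspondences are critical overlaps of r1 and r2.
overlap: 1~1, 2~2, 3~3
overlap: 1~1, 3~3
overlap: 1~2, 2~1, 3~3
overlap: 1~2, 3~3
overlap: 2~1, 3~3
overlap: 2~2, 3~3
overlap: 3~3
count: 7


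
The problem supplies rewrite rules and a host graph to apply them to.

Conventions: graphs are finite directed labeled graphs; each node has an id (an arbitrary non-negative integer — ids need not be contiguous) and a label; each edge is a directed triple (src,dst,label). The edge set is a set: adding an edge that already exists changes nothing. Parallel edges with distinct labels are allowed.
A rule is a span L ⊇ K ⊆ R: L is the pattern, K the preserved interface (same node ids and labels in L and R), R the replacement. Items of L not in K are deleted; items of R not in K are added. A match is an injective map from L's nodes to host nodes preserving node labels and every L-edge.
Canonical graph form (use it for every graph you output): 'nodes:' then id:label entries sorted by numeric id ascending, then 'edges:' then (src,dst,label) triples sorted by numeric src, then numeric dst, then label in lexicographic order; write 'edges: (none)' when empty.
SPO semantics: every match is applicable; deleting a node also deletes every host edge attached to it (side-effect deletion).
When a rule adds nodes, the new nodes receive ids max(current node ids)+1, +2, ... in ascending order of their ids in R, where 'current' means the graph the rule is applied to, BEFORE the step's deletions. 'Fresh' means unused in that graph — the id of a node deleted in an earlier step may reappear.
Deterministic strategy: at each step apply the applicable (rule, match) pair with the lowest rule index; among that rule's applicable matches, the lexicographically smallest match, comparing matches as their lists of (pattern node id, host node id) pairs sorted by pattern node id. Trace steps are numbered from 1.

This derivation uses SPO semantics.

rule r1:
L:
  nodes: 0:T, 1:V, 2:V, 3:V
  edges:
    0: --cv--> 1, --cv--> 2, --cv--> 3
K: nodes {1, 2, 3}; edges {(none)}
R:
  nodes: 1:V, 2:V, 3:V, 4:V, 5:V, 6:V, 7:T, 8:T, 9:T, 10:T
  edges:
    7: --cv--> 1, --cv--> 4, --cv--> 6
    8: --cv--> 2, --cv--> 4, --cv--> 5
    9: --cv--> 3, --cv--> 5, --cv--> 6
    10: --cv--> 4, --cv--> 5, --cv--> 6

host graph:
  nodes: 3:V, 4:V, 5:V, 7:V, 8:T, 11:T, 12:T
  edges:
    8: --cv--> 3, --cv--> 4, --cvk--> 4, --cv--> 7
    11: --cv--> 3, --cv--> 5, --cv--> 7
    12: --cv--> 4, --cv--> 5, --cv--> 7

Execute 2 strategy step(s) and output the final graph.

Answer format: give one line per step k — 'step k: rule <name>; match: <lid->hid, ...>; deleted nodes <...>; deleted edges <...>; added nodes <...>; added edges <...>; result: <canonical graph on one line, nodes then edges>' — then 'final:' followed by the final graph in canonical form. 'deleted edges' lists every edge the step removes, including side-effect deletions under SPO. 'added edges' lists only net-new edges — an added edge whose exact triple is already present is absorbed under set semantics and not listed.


step 1: rule r1; match: 0->8, 1->3, 2->4, 3->7; deleted nodes 8; deleted edges (8,3,cv); (8,4,cv); (8,4,cvk); (8,7,cv); added nodes 13, 14, 15, 16, 17, 18, 19; added edges (16,3,cv); (16,13,cv); (16,15,cv); (17,4,cv); (17,13,cv); (17,14,cv); (18,7,cv); (18,14,cv); (18,15,cv); (19,13,cv); (19,14,cv); (19,15,cv); result: nodes: 3:V, 4:V, 5:V, 7:V, 11:T, 12:T, 13:V, 14:V, 15:V, 16:T, 17:T, 18:T, 19:T edges: (11,3,cv); (11,5,cv); (11,7,cv); (12,4,cv); (12,5,cv); (12,7,cv); (16,3,cv); (16,13,cv); (16,15,cv); (17,4,cv); (17,13,cv); (17,14,cv); (18,7,cv); (18,14,cv); (18,15,cv); (19,13,cv); (19,14,cv); (19,15,cv)
step 2: rule r1; match: 0->11, 1->3, 2->5, 3->7; deleted nodes 11; deleted edges (11,3,cv); (11,5,cv); (11,7,cv); added nodes 20, 21, 22, 23, 24, 25, 26; added edges (23,3,cv); (23,20,cv); (23,22,cv); (24,5,cv); (24,20,cv); (24,21,cv); (25,7,cv); (25,21,cv); (25,22,cv); (26,20,cv); (26,21,cv); (26,22,cv); result: nodes: 3:V, 4:V, 5:V, 7:V, 12:T, 13:V, 14:V, 15:V, 16:T, 17:T, 18:T, 19:T, 20:V, 21:V, 22:V, 23:T, 24:T, 25:T, 26:T edges: (12,4,cv); (12,5,cv); (12,7,cv); (16,3,cv); (16,13,cv); (16,15,cv); (17,4,cv); (17,13,cv); (17,14,cv); (18,7,cv); (18,14,cv); (18,15,cv); (19,13,cv); (19,14,cv); (19,15,cv); (23,3,cv); (23,20,cv); (23,22,cv); (24,5,cv); (24,20,cv); (24,21,cv); (25,7,cv); (25,21,cv); (25,22,cv); (26,20,cv); (26,21,cv); (26,22,cv)
final:
nodes: 3:V, 4:V, 5:V, 7:V, 12:T, 13:V, 14:V, 15:V, 16:T, 17:T, 18:T, 19:T, 20:V, 21:V, 22:V, 23:T, 24:T, 25:T, 26:T
edges: (12,4,cv); (12,5,cv); (12,7,cv); (16,3,cv); (16,13,cv); (16,15,cv); (17,4,cv); (17,13,cv); (17,14,cv); (18,7,cv); (18,14,cv); (18,15,cv); (19,13,cv); (19,14,cv); (19,15,cv); (23,3,cv); (23,20,cv); (23,22,cv); (24,5,cv); (24,20,cv); (24,21,cv); (25,7,cv); (25,21,cv); (25,22,cv); (26,20,cv); (26,21,cv); (26,22,cv)


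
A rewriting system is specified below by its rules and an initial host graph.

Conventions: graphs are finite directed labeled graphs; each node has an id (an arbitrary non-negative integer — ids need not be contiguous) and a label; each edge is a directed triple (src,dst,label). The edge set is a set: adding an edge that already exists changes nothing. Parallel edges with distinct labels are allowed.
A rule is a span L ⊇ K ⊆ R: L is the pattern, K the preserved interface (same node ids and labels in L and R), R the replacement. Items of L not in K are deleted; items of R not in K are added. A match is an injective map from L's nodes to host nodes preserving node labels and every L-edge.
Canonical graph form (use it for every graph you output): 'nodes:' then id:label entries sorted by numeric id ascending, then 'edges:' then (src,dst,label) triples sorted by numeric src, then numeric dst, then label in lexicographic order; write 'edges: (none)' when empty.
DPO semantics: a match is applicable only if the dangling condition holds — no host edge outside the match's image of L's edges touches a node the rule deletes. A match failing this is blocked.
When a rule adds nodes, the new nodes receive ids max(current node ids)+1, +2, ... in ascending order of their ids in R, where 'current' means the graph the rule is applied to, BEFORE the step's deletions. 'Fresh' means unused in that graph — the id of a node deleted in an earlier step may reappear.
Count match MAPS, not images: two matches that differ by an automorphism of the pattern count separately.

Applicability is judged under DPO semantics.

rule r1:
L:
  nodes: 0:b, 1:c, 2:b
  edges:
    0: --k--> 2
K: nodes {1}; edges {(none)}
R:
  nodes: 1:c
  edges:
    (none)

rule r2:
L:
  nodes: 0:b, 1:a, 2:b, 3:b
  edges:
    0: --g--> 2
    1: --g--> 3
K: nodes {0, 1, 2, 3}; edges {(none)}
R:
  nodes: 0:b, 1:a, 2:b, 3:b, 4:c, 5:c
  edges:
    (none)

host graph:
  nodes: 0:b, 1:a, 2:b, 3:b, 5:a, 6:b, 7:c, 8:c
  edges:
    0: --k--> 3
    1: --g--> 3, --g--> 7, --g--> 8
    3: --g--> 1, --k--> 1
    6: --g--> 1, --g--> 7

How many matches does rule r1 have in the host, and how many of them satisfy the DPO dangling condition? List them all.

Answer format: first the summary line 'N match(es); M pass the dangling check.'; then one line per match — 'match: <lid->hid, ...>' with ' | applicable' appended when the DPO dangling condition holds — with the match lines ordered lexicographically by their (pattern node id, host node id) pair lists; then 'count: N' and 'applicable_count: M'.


2 match(es); 0 pass the dangling check.
match: 0->0, 1->7, 2->3
match: 0->0, 1->8, 2->3
count: 2
applicable_count: 0


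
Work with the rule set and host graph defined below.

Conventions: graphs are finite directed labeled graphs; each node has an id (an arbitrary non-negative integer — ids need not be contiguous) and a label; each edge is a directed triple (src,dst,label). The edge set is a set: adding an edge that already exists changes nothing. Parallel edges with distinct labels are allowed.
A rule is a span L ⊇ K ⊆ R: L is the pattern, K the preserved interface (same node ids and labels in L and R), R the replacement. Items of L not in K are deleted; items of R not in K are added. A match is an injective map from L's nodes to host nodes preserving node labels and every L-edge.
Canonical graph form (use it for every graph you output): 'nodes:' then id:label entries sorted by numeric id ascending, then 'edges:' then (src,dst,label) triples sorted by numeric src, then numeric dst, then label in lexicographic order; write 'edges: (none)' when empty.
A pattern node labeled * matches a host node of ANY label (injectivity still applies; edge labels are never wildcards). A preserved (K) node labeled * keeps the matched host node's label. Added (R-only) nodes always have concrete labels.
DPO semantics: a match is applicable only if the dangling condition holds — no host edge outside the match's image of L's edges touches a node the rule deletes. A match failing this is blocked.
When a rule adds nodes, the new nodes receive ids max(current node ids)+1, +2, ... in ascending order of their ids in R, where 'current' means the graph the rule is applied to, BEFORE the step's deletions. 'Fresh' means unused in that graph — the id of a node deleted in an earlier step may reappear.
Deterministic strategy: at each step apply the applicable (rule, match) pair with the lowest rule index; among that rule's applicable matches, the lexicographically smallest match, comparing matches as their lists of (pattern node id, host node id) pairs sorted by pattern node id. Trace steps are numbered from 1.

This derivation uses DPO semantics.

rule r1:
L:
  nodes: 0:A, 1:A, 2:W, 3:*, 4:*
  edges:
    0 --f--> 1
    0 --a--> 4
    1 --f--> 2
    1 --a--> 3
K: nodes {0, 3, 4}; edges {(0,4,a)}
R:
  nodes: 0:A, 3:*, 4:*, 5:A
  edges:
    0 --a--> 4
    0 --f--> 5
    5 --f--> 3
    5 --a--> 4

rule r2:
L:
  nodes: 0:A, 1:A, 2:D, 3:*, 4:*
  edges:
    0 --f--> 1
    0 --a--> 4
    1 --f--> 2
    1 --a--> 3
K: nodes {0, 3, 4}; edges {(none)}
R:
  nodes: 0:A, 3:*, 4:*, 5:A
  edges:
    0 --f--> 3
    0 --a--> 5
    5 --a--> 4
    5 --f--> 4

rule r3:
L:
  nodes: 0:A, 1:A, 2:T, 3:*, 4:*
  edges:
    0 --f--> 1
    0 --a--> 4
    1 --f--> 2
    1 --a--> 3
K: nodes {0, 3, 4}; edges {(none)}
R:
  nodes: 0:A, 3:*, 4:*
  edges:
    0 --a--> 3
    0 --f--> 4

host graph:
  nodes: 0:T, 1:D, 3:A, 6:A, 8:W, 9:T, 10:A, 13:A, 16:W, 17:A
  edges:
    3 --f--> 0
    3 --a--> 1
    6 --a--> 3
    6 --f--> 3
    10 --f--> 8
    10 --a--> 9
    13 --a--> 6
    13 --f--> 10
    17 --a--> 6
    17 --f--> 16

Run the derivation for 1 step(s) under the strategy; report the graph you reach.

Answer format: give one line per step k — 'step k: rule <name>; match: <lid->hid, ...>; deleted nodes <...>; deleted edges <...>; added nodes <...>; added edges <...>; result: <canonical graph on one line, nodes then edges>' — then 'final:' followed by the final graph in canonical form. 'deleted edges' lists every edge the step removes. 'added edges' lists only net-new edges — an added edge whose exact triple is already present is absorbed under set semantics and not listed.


step 1: rule r1; match: 0->13, 1->10, 2->8, 3->9, 4->6; deleted nodes 8, 10; deleted edges (10,8,f); (10,9,a); (13,10,f); added nodes 18; added edges (13,18,f); (18,6,a); (18,9,f); result: nodes: 0:T, 1:D, 3:A, 6:A, 9:T, 13:A, 16:W, 17:A, 18:A edges: (3,0,f); (3,1,a); (6,3,a); (6,3,f); (13,6,a); (13,18,f); (17,6,a); (17,16,f); (18,6,a); (18,9,f)
final:
nodes: 0:T, 1:D, 3:A, 6:A, 9:T, 13:A, 16:W, 17:A, 18:A
edges: (3,0,f); (3,1,a); (6,3,a); (6,3,f); (13,6,a); (13,18,f); (17,6,a); (17,16,f); (18,6,a); (18,9,f)


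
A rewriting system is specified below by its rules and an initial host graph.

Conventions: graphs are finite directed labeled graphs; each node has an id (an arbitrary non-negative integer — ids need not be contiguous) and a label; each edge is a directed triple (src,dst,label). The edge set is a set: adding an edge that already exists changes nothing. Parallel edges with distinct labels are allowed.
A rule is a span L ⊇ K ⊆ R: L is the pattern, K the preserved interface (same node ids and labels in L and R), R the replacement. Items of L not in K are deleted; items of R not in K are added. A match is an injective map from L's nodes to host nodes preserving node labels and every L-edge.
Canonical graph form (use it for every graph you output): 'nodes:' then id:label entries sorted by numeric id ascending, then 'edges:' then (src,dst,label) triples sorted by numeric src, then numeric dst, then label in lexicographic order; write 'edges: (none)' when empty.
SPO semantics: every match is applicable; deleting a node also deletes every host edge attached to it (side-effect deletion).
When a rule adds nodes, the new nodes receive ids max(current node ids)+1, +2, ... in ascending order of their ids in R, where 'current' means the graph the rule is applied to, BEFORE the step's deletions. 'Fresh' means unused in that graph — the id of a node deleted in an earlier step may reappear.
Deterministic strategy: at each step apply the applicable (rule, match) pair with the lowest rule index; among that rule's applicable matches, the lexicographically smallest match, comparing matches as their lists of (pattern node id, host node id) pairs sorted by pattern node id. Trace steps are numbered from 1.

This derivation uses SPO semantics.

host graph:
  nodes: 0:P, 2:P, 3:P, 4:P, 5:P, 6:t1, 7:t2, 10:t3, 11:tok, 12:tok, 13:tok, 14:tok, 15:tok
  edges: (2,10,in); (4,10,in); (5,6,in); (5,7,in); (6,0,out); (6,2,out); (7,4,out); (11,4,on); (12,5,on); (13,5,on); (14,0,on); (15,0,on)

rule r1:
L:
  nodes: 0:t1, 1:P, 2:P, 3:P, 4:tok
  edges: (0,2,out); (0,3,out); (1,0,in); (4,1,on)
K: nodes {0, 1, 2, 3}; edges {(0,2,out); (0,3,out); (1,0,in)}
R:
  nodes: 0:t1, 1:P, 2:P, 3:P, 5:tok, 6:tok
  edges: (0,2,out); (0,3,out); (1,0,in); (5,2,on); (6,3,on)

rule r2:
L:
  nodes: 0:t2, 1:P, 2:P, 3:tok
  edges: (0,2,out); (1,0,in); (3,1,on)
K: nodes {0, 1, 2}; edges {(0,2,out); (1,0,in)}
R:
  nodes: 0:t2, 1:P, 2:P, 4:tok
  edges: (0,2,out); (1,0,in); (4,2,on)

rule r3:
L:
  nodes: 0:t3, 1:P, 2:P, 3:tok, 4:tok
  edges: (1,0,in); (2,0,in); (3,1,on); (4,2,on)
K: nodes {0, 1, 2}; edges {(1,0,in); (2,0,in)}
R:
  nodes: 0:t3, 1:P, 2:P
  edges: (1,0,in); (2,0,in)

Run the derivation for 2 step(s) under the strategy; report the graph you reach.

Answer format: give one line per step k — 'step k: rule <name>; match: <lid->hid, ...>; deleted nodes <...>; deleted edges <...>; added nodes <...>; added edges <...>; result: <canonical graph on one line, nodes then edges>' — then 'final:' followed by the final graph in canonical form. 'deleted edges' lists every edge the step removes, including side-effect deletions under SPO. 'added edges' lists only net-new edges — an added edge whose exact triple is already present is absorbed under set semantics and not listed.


step 1: rule r1; match: 0->6, 1->5, 2->0, 3->2, 4->12; deleted nodes 12; deleted edges (12,5,on); added nodes 16, 17; added edges (16,0,on); (17,2,on); result: nodes: 0:P, 2:P, 3:P, 4:P, 5:P, 6:t1, 7:t2, 10:t3, 11:tok, 13:tok, 14:tok, 15:tok, 16:tok, 17:tok edges: (2,10,in); (4,10,in); (5,6,in); (5,7,in); (6,0,out); (6,2,out); (7,4,out); (11,4,on); (13,5,on); (14,0,on); (15,0,on); (16,0,on); (17,2,on)
step 2: rule r1; match: 0->6, 1->5, 2->0, 3->2, 4->13; deleted nodes 13; deleted edges (13,5,on); added nodes 18, 19; added edges (18,0,on); (19,2,on); result: nodes: 0:P, 2:P, 3:P, 4:P, 5:P, 6:t1, 7:t2, 10:t3, 11:tok, 14:tok, 15:tok, 16:tok, 17:tok, 18:tok, 19:tok edges: (2,10,in); (4,10,in); (5,6,in); (5,7,in); (6,0,out); (6,2,out); (7,4,out); (11,4,on); (14,0,on); (15,0,on); (16,0,on); (17,2,on); (18,0,on); (19,2,on)
final:
nodes: 0:P, 2:P, 3:P, 4:P, 5:P, 6:t1, 7:t2, 10:t3, 11:tok, 14:tok, 15:tok, 16:tok, 17:tok, 18:tok, 19:tok
edges: (2,10,in); (4,10,in); (5,6,in); (5,7,in); (6,0,out); (6,2,out); (7,4,out); (11,4,on); (14,0,on); (15,0,on); (16,0,on); (17,2,on); (18,0,on); (19,2,on)
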